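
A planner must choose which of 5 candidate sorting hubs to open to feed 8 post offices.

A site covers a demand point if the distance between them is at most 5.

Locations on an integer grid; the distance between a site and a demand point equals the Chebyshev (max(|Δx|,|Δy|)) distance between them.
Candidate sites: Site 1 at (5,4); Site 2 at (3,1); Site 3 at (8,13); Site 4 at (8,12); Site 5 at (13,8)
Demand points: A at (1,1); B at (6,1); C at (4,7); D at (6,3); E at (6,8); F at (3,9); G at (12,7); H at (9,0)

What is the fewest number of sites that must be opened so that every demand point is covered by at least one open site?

Coverage sets (demand points within 5 of each site):
  Site 1: {A, B, C, D, E, F, H}
  Site 2: {A, B, D}
  Site 3: {E, F}
  Site 4: {C, E, F, G}
  Site 5: {G}
No single site covers all 8 demand points.
But {Site 1, Site 4} covers everything, so the minimum is 2.

2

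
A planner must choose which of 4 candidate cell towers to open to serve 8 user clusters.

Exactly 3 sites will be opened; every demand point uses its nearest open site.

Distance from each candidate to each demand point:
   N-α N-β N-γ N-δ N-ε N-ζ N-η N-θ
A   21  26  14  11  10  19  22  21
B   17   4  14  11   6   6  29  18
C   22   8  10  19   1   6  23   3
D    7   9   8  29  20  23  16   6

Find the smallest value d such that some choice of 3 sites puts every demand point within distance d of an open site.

16

Open {A, B, D}.
  Farthest demand point is N-η at distance 16 (to D); all others are ≤ 16.
With {A, C, D} the worst case is 16.
With {B, C, D} the worst case is 16.
No size-3 selection achieves below 16.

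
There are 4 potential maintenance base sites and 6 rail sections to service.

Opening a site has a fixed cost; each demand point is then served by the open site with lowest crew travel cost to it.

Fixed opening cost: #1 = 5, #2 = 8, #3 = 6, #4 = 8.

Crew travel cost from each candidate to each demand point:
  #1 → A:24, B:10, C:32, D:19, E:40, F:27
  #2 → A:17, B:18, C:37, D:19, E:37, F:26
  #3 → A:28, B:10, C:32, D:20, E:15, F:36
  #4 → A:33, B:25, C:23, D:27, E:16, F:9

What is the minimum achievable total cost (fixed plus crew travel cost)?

Open {#1, #4}: assign each demand point to its cheapest open site.
  A→#1 24, B→#1 10, C→#4 23, D→#1 19, E→#4 16, F→#4 9
  crew travel cost 101, fixed 13 → total 114.
Compare {#1, #2, #4}: crew travel cost 94 + fixed 21 = 115.
Compare {#2, #3, #4}: crew travel cost 93 + fixed 22 = 115.
Compare {#2, #4}: crew travel cost 102 + fixed 16 = 118.
All other subsets cost ≥ 115. Minimum total cost: 114.

114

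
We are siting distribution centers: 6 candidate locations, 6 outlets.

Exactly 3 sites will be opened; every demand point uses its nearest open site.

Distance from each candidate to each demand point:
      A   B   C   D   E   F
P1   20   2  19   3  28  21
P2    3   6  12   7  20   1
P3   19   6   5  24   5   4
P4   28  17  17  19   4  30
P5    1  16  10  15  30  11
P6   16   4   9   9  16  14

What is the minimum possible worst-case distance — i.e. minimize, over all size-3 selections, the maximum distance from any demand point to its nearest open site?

Open {P1, P2, P3}.
  Farthest demand point is C at distance 5 (to P3); all others are ≤ 5.
With {P1, P3, P5} the worst case is 5.
With {P2, P3, P4} the worst case is 7.
No size-3 selection achieves below 5.

5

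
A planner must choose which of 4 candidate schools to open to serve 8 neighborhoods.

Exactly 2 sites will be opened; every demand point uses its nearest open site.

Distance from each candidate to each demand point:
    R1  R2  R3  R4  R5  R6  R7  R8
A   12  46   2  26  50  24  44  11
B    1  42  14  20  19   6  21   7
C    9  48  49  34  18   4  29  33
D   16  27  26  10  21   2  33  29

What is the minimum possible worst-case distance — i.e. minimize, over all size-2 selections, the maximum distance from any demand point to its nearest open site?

Open {B, D}.
  Farthest demand point is R2 at distance 27 (to D); all others are ≤ 27.
With {C, D} the worst case is 29.
With {A, D} the worst case is 33.
No size-2 selection achieves below 27.

27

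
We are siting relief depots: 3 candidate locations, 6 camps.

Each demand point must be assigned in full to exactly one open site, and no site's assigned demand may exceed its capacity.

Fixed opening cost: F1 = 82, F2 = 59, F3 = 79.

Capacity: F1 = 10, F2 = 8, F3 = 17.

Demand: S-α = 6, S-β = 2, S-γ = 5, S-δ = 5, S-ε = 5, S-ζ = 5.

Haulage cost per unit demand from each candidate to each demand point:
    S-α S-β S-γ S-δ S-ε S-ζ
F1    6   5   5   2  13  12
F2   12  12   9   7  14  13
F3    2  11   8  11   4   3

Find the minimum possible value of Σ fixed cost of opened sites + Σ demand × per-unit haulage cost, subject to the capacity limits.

Open {F1, F2, F3}; cheapest assignment that respects the capacities:
  F1 (cap 10, load 10): S-γ, S-δ — cost 5×5 + 5×2 = 35
  F2 (cap 8, load 2): S-β — cost 2×12 = 24
  F3 (cap 17, load 16): S-α, S-ε, S-ζ — cost 6×2 + 5×4 + 5×3 = 47
  Shipping 106, fixed 220 → total 326.
  Any other capacity-feasible assignment to {F1, F2, F3} ships for at least 106.
Total demand is 28 and no other set of sites has combined capacity ≥ 28, so {F1, F2, F3} is the only feasible choice of open sites. Minimum: 326.

326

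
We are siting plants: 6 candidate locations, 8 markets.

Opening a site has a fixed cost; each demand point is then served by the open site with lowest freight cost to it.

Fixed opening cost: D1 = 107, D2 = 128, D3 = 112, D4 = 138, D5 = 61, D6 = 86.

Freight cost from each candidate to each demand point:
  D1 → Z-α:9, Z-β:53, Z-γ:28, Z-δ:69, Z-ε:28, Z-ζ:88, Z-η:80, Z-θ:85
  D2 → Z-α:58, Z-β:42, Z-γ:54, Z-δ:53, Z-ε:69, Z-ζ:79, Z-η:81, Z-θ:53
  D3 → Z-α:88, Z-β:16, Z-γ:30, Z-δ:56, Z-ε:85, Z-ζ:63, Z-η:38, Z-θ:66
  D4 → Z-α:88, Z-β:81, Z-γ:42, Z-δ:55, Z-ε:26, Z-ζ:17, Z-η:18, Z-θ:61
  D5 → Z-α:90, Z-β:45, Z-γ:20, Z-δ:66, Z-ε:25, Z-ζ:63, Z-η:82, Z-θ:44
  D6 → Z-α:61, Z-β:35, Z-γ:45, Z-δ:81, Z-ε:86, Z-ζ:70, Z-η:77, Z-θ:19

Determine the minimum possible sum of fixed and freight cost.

Open {D5}: assign each demand point to its cheapest open site.
  Z-α→D5 90, Z-β→D5 45, Z-γ→D5 20, Z-δ→D5 66, Z-ε→D5 25, Z-ζ→D5 63, Z-η→D5 82, Z-θ→D5 44
  freight cost 435, fixed 61 → total 496.
Compare {D4, D6}: freight cost 273 + fixed 224 = 497.
Compare {D4, D5}: freight cost 312 + fixed 199 = 511.
Compare {D1, D4}: freight cost 267 + fixed 245 = 512.
All other subsets cost ≥ 497. Minimum total cost: 496.

496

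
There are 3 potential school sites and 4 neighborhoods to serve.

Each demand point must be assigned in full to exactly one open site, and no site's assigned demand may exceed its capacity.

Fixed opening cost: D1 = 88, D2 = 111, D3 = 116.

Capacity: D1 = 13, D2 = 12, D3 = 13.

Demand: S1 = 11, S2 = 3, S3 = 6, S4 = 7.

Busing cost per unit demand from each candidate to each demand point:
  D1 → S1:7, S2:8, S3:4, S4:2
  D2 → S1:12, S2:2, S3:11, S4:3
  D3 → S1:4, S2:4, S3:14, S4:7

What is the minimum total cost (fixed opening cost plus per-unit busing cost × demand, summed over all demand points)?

403

Open {D1, D2, D3}; cheapest assignment that respects the capacities:
  D1 (cap 13, load 13): S3, S4 — cost 6×4 + 7×2 = 38
  D2 (cap 12, load 3): S2 — cost 3×2 = 6
  D3 (cap 13, load 11): S1 — cost 11×4 = 44
  Shipping 88, fixed 315 → total 403.
  Any other capacity-feasible assignment to {D1, D2, D3} ships for at least 88.
Total demand is 27 and no other set of sites has combined capacity ≥ 27, so {D1, D2, D3} is the only feasible choice of open sites. Minimum: 403.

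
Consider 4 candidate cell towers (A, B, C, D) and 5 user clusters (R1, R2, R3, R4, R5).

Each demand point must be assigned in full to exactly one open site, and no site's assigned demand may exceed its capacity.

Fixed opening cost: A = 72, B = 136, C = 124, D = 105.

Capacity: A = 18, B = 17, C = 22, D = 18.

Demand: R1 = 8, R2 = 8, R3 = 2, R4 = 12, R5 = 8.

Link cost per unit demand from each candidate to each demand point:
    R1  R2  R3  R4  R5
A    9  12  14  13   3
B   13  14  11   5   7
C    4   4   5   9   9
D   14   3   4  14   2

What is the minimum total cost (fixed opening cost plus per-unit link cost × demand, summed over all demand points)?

Open {C, D}; cheapest assignment that respects the capacities:
  C (cap 22, load 20): R1, R4 — cost 8×4 + 12×9 = 140
  D (cap 18, load 18): R2, R3, R5 — cost 8×3 + 2×4 + 8×2 = 48
  Shipping 188, fixed 229 → total 417.
  Any other capacity-feasible assignment to {C, D} ships for at least 188.
Compare {A, C}: its best feasible assignment gives total 442.
Compare {A, C, D}: its best feasible assignment gives total 489.
Every other set of open sites that can feasibly serve all demand totals ≥ 442 even under its best assignment. Minimum: 417.

417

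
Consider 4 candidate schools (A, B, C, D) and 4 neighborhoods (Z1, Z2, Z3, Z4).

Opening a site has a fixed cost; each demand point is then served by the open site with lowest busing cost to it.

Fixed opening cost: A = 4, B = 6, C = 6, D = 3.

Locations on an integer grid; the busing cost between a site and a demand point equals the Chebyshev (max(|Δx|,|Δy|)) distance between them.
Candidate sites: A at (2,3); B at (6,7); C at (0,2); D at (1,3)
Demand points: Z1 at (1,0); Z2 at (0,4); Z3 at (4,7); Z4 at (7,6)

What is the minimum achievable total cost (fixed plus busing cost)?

16

Open {B, D}: assign each demand point to its cheapest open site.
  Z1→D 3, Z2→D 1, Z3→B 2, Z4→B 1
  busing cost 7, fixed 9 → total 16.
Compare {D}: busing cost 14 + fixed 3 = 17.
Compare {A}: busing cost 14 + fixed 4 = 18.
Compare {A, B}: busing cost 8 + fixed 10 = 18.
All other subsets cost ≥ 17. Minimum total cost: 16.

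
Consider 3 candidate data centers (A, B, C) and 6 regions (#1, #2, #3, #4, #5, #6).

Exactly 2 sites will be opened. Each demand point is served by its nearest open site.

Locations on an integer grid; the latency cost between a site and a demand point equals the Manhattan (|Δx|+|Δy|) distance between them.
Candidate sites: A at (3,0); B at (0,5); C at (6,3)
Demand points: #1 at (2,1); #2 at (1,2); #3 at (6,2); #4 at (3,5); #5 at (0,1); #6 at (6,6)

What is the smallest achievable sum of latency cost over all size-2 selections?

19

Open {A, C}.
  #1→A 2, #2→A 4, #3→C 1, #4→A 5, #5→A 4, #6→C 3  ⇒ total 19.
Compare {B, C}: total 21.
Compare {A, B}: total 25.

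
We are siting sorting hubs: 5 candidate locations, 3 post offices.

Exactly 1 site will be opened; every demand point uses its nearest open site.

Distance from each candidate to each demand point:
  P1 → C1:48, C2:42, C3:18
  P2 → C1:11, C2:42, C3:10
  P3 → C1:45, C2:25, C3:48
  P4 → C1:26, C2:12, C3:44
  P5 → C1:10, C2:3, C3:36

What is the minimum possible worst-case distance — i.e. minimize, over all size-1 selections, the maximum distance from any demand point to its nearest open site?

36

Open {P5}.
  Farthest demand point is C3 at distance 36 (to P5); all others are ≤ 36.
With {P2} the worst case is 42.
With {P4} the worst case is 44.
No size-1 selection achieves below 36.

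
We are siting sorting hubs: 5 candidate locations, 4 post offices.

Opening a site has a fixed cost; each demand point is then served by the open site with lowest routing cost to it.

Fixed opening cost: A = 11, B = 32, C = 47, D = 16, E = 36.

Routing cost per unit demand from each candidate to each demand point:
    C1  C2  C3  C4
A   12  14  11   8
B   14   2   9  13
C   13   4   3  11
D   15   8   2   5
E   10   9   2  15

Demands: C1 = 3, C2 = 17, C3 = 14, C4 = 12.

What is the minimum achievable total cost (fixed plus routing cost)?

212

Open {B, D}: assign each demand point to its cheapest open site.
  C1→B 3×14=42, C2→B 17×2=34, C3→D 14×2=28, C4→D 12×5=60
  routing cost 164, fixed 48 → total 212.
Compare {A, B, D}: routing cost 158 + fixed 59 = 217.
Compare {B, D, E}: routing cost 152 + fixed 84 = 236.
Compare {A, B, D, E}: routing cost 152 + fixed 95 = 247.
All other subsets cost ≥ 217. Minimum total cost: 212.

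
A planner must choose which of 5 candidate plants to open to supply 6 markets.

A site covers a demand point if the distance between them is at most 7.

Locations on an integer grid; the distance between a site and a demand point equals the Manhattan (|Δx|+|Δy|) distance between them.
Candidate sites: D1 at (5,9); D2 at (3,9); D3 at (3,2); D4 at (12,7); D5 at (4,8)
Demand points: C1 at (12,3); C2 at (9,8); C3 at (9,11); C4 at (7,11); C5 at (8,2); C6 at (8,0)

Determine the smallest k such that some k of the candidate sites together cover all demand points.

Coverage sets (demand points within 7 of each site):
  D1: {C2, C3, C4}
  D2: {C2, C4}
  D3: {C5, C6}
  D4: {C1, C2, C3}
  D5: {C2, C4}
No 2 sites suffice: every size-2 union leaves at least one demand point uncovered.
But {D1, D3, D4} covers everything, so the minimum is 3.

3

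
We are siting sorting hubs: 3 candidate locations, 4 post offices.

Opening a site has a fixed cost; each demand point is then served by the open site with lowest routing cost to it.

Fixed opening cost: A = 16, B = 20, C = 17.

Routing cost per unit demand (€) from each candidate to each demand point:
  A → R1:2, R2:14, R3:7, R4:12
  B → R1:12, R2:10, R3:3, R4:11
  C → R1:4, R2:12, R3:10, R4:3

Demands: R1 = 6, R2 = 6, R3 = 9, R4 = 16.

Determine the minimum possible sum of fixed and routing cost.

Open {B, C}: assign each demand point to its cheapest open site.
  R1→C 6×4=24, R2→B 6×10=60, R3→B 9×3=27, R4→C 16×3=48
  routing cost 159, fixed 37 → total 196.
Compare {A, B, C}: routing cost 147 + fixed 53 = 200.
Compare {A, C}: routing cost 195 + fixed 33 = 228.
Compare {C}: routing cost 234 + fixed 17 = 251.
All other subsets cost ≥ 200. Minimum total cost: 196.

196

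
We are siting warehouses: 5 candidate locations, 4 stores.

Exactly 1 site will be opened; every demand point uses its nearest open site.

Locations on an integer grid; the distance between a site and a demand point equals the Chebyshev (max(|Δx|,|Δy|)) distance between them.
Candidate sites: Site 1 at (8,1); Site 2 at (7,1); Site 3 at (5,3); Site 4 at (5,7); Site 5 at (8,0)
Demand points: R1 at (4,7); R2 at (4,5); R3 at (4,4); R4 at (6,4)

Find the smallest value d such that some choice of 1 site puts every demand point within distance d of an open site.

3

Open {Site 4}.
  Farthest demand point is R3 at distance 3 (to Site 4); all others are ≤ 3.
With {Site 3} the worst case is 4.
With {Site 1} the worst case is 6.
No size-1 selection achieves below 3.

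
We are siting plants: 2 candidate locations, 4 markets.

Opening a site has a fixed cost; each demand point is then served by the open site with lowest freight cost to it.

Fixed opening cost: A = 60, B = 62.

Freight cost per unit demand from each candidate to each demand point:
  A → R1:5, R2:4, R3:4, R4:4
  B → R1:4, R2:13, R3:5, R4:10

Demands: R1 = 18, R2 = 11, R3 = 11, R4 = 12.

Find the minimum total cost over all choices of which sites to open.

Open {A}: assign each demand point to its cheapest open site.
  R1→A 18×5=90, R2→A 11×4=44, R3→A 11×4=44, R4→A 12×4=48
  freight cost 226, fixed 60 → total 286.
Compare {A, B}: freight cost 208 + fixed 122 = 330.
Compare {B}: freight cost 390 + fixed 62 = 452.

286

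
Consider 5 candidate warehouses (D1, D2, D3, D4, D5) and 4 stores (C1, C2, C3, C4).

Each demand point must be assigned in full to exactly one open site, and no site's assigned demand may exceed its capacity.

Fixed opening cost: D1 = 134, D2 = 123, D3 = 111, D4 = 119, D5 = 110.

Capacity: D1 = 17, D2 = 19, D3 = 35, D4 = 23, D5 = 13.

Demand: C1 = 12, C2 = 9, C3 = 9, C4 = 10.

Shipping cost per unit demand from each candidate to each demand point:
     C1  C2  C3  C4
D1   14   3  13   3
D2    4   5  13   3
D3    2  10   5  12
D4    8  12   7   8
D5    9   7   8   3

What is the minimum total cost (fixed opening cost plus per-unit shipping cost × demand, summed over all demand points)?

Open {D2, D3}; cheapest assignment that respects the capacities:
  D2 (cap 19, load 19): C2, C4 — cost 9×5 + 10×3 = 75
  D3 (cap 35, load 21): C1, C3 — cost 12×2 + 9×5 = 69
  Shipping 144, fixed 234 → total 378.
  Any other capacity-feasible assignment to {D2, D3} ships for at least 144.
Compare {D3, D5}: its best feasible assignment gives total 410.
Compare {D1, D3}: its best feasible assignment gives total 434.
Every other set of open sites that can feasibly serve all demand totals ≥ 410 even under its best assignment. Minimum: 378.

378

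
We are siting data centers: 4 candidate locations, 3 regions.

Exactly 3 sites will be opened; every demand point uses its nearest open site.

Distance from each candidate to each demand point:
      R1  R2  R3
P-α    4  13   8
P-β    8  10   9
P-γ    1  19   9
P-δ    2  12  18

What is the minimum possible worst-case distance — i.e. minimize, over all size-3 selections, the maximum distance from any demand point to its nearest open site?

10

Open {P-α, P-β, P-γ}.
  Farthest demand point is R2 at distance 10 (to P-β); all others are ≤ 10.
With {P-α, P-β, P-δ} the worst case is 10.
With {P-β, P-γ, P-δ} the worst case is 10.
No size-3 selection achieves below 10.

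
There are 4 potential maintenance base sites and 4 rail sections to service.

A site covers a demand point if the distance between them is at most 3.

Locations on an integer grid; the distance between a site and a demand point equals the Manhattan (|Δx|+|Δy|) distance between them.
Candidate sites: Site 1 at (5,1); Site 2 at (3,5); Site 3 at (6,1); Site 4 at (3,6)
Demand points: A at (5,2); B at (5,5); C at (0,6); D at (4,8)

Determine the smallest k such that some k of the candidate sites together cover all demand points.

2

Coverage sets (demand points within 3 of each site):
  Site 1: {A}
  Site 2: {B}
  Site 3: {A}
  Site 4: {B, C, D}
No single site covers all 4 demand points.
But {Site 1, Site 4} covers everything, so the minimum is 2.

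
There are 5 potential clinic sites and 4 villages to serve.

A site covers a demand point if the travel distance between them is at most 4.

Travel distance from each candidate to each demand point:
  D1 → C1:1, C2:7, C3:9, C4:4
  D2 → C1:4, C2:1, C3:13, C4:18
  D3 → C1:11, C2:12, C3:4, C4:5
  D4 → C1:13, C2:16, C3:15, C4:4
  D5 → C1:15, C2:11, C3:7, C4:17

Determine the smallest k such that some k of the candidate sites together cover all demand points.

3

Coverage sets (demand points within 4 of each site):
  D1: {C1, C4}
  D2: {C1, C2}
  D3: {C3}
  D4: {C4}
  D5: {}
No 2 sites suffice: every size-2 union leaves at least one demand point uncovered.
But {D1, D2, D3} covers everything, so the minimum is 3.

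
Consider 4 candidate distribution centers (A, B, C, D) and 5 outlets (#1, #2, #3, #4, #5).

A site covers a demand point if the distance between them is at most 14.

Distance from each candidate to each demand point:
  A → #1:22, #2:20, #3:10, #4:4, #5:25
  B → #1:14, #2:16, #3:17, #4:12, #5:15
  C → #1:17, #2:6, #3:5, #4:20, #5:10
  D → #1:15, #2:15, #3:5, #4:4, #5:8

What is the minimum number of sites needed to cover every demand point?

2

Coverage sets (demand points within 14 of each site):
  A: {#3, #4}
  B: {#1, #4}
  C: {#2, #3, #5}
  D: {#3, #4, #5}
No single site covers all 5 demand points.
But {B, C} covers everything, so the minimum is 2.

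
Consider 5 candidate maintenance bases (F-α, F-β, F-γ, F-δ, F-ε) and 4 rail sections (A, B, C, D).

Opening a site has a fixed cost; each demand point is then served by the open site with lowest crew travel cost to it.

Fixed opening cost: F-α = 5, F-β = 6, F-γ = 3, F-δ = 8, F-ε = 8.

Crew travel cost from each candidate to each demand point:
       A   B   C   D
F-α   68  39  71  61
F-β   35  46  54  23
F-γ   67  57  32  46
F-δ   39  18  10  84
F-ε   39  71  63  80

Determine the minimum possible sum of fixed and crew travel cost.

100

Open {F-β, F-δ}: assign each demand point to its cheapest open site.
  A→F-β 35, B→F-δ 18, C→F-δ 10, D→F-β 23
  crew travel cost 86, fixed 14 → total 100.
Compare {F-β, F-γ, F-δ}: crew travel cost 86 + fixed 17 = 103.
Compare {F-α, F-β, F-δ}: crew travel cost 86 + fixed 19 = 105.
Compare {F-β, F-δ, F-ε}: crew travel cost 86 + fixed 22 = 108.
All other subsets cost ≥ 103. Minimum total cost: 100.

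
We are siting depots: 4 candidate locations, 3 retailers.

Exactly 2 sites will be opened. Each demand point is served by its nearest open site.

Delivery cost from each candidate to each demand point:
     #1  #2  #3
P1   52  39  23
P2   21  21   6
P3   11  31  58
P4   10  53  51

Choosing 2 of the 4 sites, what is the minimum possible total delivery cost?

Open {P2, P4}.
  #1→P4 10, #2→P2 21, #3→P2 6  ⇒ total 37.
Compare {P2, P3}: total 38.
Compare {P1, P2}: total 48.
No size-2 selection does better; minimum is 37.

37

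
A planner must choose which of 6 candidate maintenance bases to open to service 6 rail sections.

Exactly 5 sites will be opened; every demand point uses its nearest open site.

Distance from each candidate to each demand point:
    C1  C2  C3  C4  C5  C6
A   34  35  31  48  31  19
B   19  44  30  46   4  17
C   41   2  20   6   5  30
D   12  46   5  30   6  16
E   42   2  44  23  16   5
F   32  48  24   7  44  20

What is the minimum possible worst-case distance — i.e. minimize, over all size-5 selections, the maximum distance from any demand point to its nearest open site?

12

Open {A, B, C, D, E}.
  Farthest demand point is C1 at distance 12 (to D); all others are ≤ 12.
With {A, B, D, E, F} the worst case is 12.
With {A, C, D, E, F} the worst case is 12.
No size-5 selection achieves below 12.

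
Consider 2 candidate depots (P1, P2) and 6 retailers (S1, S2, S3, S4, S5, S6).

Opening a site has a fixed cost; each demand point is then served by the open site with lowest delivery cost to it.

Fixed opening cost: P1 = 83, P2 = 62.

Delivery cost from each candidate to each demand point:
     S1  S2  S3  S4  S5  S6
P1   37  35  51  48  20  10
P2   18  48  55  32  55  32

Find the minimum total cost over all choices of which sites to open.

Open {P1}: assign each demand point to its cheapest open site.
  S1→P1 37, S2→P1 35, S3→P1 51, S4→P1 48, S5→P1 20, S6→P1 10
  delivery cost 201, fixed 83 → total 284.
Compare {P2}: delivery cost 240 + fixed 62 = 302.
Compare {P1, P2}: delivery cost 166 + fixed 145 = 311.

284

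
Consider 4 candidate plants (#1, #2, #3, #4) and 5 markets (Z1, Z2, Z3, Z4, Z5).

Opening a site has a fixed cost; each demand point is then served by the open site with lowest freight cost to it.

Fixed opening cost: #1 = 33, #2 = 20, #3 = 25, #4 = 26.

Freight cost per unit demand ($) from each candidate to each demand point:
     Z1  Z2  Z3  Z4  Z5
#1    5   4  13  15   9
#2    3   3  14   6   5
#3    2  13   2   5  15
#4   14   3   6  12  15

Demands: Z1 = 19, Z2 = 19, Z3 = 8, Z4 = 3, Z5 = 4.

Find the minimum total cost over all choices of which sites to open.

Open {#2, #3}: assign each demand point to its cheapest open site.
  Z1→#3 19×2=38, Z2→#2 19×3=57, Z3→#3 8×2=16, Z4→#3 3×5=15, Z5→#2 4×5=20
  freight cost 146, fixed 45 → total 191.
Compare {#2, #3, #4}: freight cost 146 + fixed 71 = 217.
Compare {#1, #2, #3}: freight cost 146 + fixed 78 = 224.
Compare {#3, #4}: freight cost 186 + fixed 51 = 237.
All other subsets cost ≥ 217. Minimum total cost: 191.

191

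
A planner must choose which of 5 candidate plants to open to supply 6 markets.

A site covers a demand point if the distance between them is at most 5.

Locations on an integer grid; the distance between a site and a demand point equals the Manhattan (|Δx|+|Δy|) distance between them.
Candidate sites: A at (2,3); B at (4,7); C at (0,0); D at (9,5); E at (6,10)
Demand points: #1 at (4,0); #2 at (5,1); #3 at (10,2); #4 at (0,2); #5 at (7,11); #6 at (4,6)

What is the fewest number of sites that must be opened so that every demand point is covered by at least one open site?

Coverage sets (demand points within 5 of each site):
  A: {#1, #2, #4, #6}
  B: {#6}
  C: {#1, #4}
  D: {#3}
  E: {#5}
No 2 sites suffice: every size-2 union leaves at least one demand point uncovered.
But {A, D, E} covers everything, so the minimum is 3.

3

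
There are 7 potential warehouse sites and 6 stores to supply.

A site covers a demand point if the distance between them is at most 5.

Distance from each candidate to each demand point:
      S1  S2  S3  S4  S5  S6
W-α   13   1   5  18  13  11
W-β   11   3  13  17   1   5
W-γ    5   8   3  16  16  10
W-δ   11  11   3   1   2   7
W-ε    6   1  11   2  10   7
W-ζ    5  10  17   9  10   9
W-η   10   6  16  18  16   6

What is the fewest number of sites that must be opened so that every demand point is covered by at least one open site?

3

Coverage sets (demand points within 5 of each site):
  W-α: {S2, S3}
  W-β: {S2, S5, S6}
  W-γ: {S1, S3}
  W-δ: {S3, S4, S5}
  W-ε: {S2, S4}
  W-ζ: {S1}
  W-η: {}
No 2 sites suffice: every size-2 union leaves at least one demand point uncovered.
But {W-β, W-γ, W-δ} covers everything, so the minimum is 3.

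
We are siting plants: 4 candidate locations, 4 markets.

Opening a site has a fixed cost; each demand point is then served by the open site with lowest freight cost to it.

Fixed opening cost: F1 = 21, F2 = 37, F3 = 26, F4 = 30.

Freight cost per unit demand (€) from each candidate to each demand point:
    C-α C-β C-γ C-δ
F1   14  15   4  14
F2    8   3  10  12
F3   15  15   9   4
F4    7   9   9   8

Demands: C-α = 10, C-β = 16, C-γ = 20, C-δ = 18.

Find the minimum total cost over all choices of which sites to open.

Open {F1, F2, F3}: assign each demand point to its cheapest open site.
  C-α→F2 10×8=80, C-β→F2 16×3=48, C-γ→F1 20×4=80, C-δ→F3 18×4=72
  freight cost 280, fixed 84 → total 364.
Compare {F1, F2, F3, F4}: freight cost 270 + fixed 114 = 384.
Compare {F1, F2, F4}: freight cost 342 + fixed 88 = 430.
Compare {F2, F3}: freight cost 380 + fixed 63 = 443.
All other subsets cost ≥ 384. Minimum total cost: 364.

364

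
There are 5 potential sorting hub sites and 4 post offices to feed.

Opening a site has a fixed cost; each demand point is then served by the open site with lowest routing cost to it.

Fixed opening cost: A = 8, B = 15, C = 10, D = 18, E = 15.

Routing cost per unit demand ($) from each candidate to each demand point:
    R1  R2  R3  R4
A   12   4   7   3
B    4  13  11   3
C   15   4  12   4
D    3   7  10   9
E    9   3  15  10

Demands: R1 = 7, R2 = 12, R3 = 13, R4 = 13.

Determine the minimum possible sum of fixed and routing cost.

Open {A, D}: assign each demand point to its cheapest open site.
  R1→D 7×3=21, R2→A 12×4=48, R3→A 13×7=91, R4→A 13×3=39
  routing cost 199, fixed 26 → total 225.
Compare {A, D, E}: routing cost 187 + fixed 41 = 228.
Compare {A, B}: routing cost 206 + fixed 23 = 229.
Compare {A, B, E}: routing cost 194 + fixed 38 = 232.
All other subsets cost ≥ 228. Minimum total cost: 225.

225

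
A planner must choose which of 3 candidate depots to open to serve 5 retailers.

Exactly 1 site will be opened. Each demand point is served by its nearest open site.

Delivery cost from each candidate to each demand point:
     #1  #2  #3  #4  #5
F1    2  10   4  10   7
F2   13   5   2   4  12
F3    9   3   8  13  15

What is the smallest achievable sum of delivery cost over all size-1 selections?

Open {F1}.
  #1→F1 2, #2→F1 10, #3→F1 4, #4→F1 10, #5→F1 7  ⇒ total 33.
Compare {F2}: total 36.
Compare {F3}: total 48.

33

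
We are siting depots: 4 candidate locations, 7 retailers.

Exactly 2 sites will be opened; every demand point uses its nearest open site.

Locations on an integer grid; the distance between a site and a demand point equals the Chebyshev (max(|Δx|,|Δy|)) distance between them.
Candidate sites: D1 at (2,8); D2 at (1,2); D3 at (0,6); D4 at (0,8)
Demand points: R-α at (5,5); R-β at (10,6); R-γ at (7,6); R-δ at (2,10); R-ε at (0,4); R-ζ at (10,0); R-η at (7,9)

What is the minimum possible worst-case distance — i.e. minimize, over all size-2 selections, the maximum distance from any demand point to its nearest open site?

Open {D1, D2}.
  Farthest demand point is R-β at distance 8 (to D1); all others are ≤ 8.
With {D1, D3} the worst case is 8.
With {D1, D4} the worst case is 8.
No size-2 selection achieves below 8.

8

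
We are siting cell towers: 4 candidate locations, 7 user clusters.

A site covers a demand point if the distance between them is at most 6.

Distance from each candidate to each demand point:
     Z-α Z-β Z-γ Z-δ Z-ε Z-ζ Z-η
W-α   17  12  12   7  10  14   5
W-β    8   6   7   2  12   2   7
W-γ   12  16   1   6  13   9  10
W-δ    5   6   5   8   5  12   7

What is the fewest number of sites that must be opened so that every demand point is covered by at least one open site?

3

Coverage sets (demand points within 6 of each site):
  W-α: {Z-η}
  W-β: {Z-β, Z-δ, Z-ζ}
  W-γ: {Z-γ, Z-δ}
  W-δ: {Z-α, Z-β, Z-γ, Z-ε}
No 2 sites suffice: every size-2 union leaves at least one demand point uncovered.
But {W-α, W-β, W-δ} covers everything, so the minimum is 3.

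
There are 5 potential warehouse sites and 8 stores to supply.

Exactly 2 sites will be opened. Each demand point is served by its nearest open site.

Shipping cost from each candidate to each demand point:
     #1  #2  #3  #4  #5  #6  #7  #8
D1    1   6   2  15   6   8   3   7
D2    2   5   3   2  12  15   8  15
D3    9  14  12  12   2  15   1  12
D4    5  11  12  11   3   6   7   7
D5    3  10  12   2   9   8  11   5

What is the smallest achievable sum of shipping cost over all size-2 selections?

Open {D1, D5}.
  #1→D1 1, #2→D1 6, #3→D1 2, #4→D5 2, #5→D1 6, #6→D1 8, #7→D1 3, #8→D5 5  ⇒ total 33.
Compare {D1, D2}: total 34.
Compare {D2, D4}: total 35.
No size-2 selection does better; minimum is 33.

33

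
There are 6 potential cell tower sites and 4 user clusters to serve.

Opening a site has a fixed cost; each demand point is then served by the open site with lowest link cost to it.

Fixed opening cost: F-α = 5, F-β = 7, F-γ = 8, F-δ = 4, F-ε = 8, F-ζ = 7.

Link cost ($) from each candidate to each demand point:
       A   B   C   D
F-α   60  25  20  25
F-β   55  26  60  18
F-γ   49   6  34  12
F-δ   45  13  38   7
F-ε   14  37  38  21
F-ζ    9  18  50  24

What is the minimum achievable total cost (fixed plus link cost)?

Open {F-α, F-δ, F-ζ}: assign each demand point to its cheapest open site.
  A→F-ζ 9, B→F-δ 13, C→F-α 20, D→F-δ 7
  link cost 49, fixed 16 → total 65.
Compare {F-α, F-γ, F-δ, F-ζ}: link cost 42 + fixed 24 = 66.
Compare {F-α, F-γ, F-ζ}: link cost 47 + fixed 20 = 67.
Compare {F-α, F-δ, F-ε}: link cost 54 + fixed 17 = 71.
All other subsets cost ≥ 66. Minimum total cost: 65.

65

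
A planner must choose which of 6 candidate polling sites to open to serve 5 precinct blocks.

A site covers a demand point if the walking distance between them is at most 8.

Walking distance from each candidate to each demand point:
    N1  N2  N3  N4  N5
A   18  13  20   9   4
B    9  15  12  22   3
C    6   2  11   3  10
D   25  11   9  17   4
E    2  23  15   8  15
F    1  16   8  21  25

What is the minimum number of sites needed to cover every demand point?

Coverage sets (demand points within 8 of each site):
  A: {N5}
  B: {N5}
  C: {N1, N2, N4}
  D: {N5}
  E: {N1, N4}
  F: {N1, N3}
No 2 sites suffice: every size-2 union leaves at least one demand point uncovered.
But {A, C, F} covers everything, so the minimum is 3.

3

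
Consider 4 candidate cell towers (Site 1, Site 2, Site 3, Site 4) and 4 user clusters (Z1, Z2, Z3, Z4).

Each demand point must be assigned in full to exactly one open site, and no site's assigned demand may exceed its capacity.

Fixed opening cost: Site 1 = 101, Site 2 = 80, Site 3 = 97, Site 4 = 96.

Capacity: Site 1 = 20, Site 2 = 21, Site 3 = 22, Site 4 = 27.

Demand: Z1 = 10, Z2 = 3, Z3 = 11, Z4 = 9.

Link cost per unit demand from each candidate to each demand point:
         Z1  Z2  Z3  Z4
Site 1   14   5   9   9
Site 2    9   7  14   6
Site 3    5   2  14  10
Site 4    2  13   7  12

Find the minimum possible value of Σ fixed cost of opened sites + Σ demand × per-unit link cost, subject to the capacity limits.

348

Open {Site 2, Site 4}; cheapest assignment that respects the capacities:
  Site 2 (cap 21, load 12): Z2, Z4 — cost 3×7 + 9×6 = 75
  Site 4 (cap 27, load 21): Z1, Z3 — cost 10×2 + 11×7 = 97
  Shipping 172, fixed 176 → total 348.
  Any other capacity-feasible assignment to {Site 2, Site 4} ships for at least 172.
Compare {Site 3, Site 4}: its best feasible assignment gives total 386.
Compare {Site 1, Site 4}: its best feasible assignment gives total 390.
Every other set of open sites that can feasibly serve all demand totals ≥ 386 even under its best assignment. Minimum: 348.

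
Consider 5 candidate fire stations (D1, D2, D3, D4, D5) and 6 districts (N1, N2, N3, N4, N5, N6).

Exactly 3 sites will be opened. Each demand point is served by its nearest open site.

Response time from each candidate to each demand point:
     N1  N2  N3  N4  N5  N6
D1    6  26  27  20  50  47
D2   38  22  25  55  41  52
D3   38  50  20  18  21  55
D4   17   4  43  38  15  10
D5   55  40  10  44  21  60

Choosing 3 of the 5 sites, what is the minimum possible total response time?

Open {D1, D4, D5}.
  N1→D1 6, N2→D4 4, N3→D5 10, N4→D1 20, N5→D4 15, N6→D4 10  ⇒ total 65.
Compare {D1, D3, D4}: total 73.
Compare {D3, D4, D5}: total 74.
No size-3 selection does better; minimum is 65.

65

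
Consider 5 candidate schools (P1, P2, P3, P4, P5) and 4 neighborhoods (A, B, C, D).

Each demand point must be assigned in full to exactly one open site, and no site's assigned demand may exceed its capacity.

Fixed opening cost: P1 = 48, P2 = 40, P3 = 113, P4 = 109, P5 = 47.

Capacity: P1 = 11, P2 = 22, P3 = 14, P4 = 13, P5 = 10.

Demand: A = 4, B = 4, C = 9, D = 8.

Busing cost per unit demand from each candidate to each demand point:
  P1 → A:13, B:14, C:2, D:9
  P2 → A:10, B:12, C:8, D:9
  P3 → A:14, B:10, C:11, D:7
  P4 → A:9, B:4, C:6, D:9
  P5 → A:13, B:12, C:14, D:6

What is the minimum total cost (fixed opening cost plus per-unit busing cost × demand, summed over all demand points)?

266

Open {P1, P2}; cheapest assignment that respects the capacities:
  P1 (cap 11, load 9): C — cost 9×2 = 18
  P2 (cap 22, load 16): A, B, D — cost 4×10 + 4×12 + 8×9 = 160
  Shipping 178, fixed 88 → total 266.
  Any other capacity-feasible assignment to {P1, P2} ships for at least 178.
Compare {P1, P2, P5}: its best feasible assignment gives total 289.
Compare {P2, P5}: its best feasible assignment gives total 295.
Every other set of open sites that can feasibly serve all demand totals ≥ 289 even under its best assignment. Minimum: 266.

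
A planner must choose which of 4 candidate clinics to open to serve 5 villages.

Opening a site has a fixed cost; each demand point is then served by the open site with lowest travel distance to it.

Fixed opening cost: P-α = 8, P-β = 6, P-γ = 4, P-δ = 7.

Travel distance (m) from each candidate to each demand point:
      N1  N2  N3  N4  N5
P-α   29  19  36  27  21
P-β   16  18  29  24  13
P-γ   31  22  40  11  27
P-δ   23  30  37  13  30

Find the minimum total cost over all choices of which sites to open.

97

Open {P-β, P-γ}: assign each demand point to its cheapest open site.
  N1→P-β 16, N2→P-β 18, N3→P-β 29, N4→P-γ 11, N5→P-β 13
  travel distance 87, fixed 10 → total 97.
Compare {P-β, P-δ}: travel distance 89 + fixed 13 = 102.
Compare {P-β, P-γ, P-δ}: travel distance 87 + fixed 17 = 104.
Compare {P-α, P-β, P-γ}: travel distance 87 + fixed 18 = 105.
All other subsets cost ≥ 102. Minimum total cost: 97.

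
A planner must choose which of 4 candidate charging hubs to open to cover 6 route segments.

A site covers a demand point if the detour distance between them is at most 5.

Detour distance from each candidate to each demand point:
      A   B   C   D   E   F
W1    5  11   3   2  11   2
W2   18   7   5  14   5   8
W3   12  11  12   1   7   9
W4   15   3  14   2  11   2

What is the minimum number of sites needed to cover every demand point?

3

Coverage sets (demand points within 5 of each site):
  W1: {A, C, D, F}
  W2: {C, E}
  W3: {D}
  W4: {B, D, F}
No 2 sites suffice: every size-2 union leaves at least one demand point uncovered.
But {W1, W2, W4} covers everything, so the minimum is 3.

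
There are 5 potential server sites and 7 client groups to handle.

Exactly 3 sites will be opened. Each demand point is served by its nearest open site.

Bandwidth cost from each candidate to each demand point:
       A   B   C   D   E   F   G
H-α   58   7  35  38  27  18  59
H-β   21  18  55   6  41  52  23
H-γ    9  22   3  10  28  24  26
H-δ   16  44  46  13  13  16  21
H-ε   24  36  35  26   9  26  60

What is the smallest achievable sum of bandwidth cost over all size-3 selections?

Open {H-α, H-γ, H-δ}.
  A→H-γ 9, B→H-α 7, C→H-γ 3, D→H-γ 10, E→H-δ 13, F→H-δ 16, G→H-δ 21  ⇒ total 79.
Compare {H-α, H-γ, H-ε}: total 82.
Compare {H-β, H-γ, H-δ}: total 86.
No size-3 selection does better; minimum is 79.

79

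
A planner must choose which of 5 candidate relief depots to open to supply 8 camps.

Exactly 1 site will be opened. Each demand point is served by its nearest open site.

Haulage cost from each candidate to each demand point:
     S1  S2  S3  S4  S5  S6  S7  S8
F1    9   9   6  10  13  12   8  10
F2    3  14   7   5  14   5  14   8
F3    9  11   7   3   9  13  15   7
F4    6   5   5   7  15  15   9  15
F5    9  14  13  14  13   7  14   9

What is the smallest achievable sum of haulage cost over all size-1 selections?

70

Open {F2}.
  S1→F2 3, S2→F2 14, S3→F2 7, S4→F2 5, S5→F2 14, S6→F2 5, S7→F2 14, S8→F2 8  ⇒ total 70.
Compare {F3}: total 74.
Compare {F1}: total 77.
No size-1 selection does better; minimum is 70.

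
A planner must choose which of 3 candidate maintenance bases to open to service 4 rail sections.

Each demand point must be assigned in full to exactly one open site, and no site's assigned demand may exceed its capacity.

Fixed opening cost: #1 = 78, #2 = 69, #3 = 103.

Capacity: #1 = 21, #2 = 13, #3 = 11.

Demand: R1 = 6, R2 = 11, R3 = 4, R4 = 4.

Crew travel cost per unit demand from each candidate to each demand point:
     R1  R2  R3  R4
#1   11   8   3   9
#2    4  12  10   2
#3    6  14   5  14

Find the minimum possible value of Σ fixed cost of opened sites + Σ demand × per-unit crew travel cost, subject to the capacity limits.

279

Open {#1, #2}; cheapest assignment that respects the capacities:
  #1 (cap 21, load 15): R2, R3 — cost 11×8 + 4×3 = 100
  #2 (cap 13, load 10): R1, R4 — cost 6×4 + 4×2 = 32
  Shipping 132, fixed 147 → total 279.
  Any other capacity-feasible assignment to {#1, #2} ships for at least 132.
Compare {#1, #3}: its best feasible assignment gives total 353.
Compare {#1, #2, #3}: its best feasible assignment gives total 382.
Every other set of open sites that can feasibly serve all demand totals ≥ 353 even under its best assignment. Minimum: 279.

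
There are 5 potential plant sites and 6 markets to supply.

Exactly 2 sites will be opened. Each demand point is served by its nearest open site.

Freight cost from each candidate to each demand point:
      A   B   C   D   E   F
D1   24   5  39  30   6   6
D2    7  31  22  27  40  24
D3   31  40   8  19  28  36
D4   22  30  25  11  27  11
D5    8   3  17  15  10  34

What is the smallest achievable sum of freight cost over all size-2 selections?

55

Open {D1, D5}.
  A→D5 8, B→D5 3, C→D5 17, D→D5 15, E→D1 6, F→D1 6  ⇒ total 55.
Compare {D4, D5}: total 60.
Compare {D1, D3}: total 68.
No size-2 selection does better; minimum is 55.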